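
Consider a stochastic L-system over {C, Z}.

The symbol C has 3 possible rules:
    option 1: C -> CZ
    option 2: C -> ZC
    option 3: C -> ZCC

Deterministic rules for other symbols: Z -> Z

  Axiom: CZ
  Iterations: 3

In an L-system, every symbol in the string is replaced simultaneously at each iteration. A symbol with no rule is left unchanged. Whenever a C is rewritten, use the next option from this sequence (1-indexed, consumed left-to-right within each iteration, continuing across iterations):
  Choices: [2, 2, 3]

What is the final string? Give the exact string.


Answer: ZZZCCZ

Derivation:
Step 0: CZ
Step 1: ZCZ  (used choices [2])
Step 2: ZZCZ  (used choices [2])
Step 3: ZZZCCZ  (used choices [3])


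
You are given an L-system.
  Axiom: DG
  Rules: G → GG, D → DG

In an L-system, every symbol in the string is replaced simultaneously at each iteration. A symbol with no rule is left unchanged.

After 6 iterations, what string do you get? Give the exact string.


Answer: DGGGGGGGGGGGGGGGGGGGGGGGGGGGGGGGGGGGGGGGGGGGGGGGGGGGGGGGGGGGGGGGGGGGGGGGGGGGGGGGGGGGGGGGGGGGGGGGGGGGGGGGGGGGGGGGGGGGGGGGGGGGGGGG

Derivation:
Step 0: DG
Step 1: DGGG
Step 2: DGGGGGGG
Step 3: DGGGGGGGGGGGGGGG
Step 4: DGGGGGGGGGGGGGGGGGGGGGGGGGGGGGGG
Step 5: DGGGGGGGGGGGGGGGGGGGGGGGGGGGGGGGGGGGGGGGGGGGGGGGGGGGGGGGGGGGGGGG
Step 6: DGGGGGGGGGGGGGGGGGGGGGGGGGGGGGGGGGGGGGGGGGGGGGGGGGGGGGGGGGGGGGGGGGGGGGGGGGGGGGGGGGGGGGGGGGGGGGGGGGGGGGGGGGGGGGGGGGGGGGGGGGGGGGGG


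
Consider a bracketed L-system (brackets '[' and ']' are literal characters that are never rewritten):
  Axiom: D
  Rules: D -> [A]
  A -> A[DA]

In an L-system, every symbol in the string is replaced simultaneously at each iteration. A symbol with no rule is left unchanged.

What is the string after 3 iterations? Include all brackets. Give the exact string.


Answer: [A[DA][[A]A[DA]]]

Derivation:
Step 0: D
Step 1: [A]
Step 2: [A[DA]]
Step 3: [A[DA][[A]A[DA]]]


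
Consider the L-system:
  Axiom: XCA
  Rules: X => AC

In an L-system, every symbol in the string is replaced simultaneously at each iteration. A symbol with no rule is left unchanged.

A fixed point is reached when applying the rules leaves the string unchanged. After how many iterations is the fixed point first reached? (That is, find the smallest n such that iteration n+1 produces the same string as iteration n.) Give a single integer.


Answer: 1

Derivation:
Step 0: XCA
Step 1: ACCA
Step 2: ACCA  (unchanged — fixed point at step 1)


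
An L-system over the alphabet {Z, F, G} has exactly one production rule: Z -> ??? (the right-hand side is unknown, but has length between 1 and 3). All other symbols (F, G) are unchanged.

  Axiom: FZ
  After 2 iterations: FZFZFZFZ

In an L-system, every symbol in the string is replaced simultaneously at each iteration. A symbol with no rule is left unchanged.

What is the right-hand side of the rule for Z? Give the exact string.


Trying Z -> ZFZ:
  Step 0: FZ
  Step 1: FZFZ
  Step 2: FZFZFZFZ
Matches the given result.

Answer: ZFZ


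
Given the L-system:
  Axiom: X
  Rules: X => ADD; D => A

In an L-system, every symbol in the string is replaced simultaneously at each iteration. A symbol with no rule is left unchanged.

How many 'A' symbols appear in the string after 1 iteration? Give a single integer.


Step 0: X  (0 'A')
Step 1: ADD  (1 'A')

Answer: 1


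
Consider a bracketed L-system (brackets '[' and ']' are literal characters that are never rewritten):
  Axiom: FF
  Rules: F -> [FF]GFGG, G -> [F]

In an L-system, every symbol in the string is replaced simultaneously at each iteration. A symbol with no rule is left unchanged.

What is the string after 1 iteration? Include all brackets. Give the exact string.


Step 0: FF
Step 1: [FF]GFGG[FF]GFGG

Answer: [FF]GFGG[FF]GFGG


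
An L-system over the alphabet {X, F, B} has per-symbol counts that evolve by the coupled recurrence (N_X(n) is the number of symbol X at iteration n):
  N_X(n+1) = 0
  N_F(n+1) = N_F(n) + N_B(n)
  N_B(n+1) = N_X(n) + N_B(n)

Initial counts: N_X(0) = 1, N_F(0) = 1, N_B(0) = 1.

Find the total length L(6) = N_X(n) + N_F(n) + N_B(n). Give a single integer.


Step 0: N_X=1, N_F=1, N_B=1, L=3
Step 1: N_X=0, N_F=2, N_B=2, L=4
Step 2: N_X=0, N_F=4, N_B=2, L=6
Step 3: N_X=0, N_F=6, N_B=2, L=8
Step 4: N_X=0, N_F=8, N_B=2, L=10
Step 5: N_X=0, N_F=10, N_B=2, L=12
Step 6: N_X=0, N_F=12, N_B=2, L=14

Answer: 14


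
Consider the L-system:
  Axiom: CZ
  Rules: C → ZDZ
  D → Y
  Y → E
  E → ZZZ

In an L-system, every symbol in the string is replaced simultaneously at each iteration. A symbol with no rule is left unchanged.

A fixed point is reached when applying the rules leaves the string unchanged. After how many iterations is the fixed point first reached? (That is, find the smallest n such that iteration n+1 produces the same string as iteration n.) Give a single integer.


Step 0: CZ
Step 1: ZDZZ
Step 2: ZYZZ
Step 3: ZEZZ
Step 4: ZZZZZZ
Step 5: ZZZZZZ  (unchanged — fixed point at step 4)

Answer: 4


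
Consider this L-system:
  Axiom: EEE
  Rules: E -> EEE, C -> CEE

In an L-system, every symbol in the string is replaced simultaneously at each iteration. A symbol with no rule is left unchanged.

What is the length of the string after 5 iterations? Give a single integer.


Answer: 729

Derivation:
Step 0: length = 3
Step 1: length = 9
Step 2: length = 27
Step 3: length = 81
Step 4: length = 243
Step 5: length = 729


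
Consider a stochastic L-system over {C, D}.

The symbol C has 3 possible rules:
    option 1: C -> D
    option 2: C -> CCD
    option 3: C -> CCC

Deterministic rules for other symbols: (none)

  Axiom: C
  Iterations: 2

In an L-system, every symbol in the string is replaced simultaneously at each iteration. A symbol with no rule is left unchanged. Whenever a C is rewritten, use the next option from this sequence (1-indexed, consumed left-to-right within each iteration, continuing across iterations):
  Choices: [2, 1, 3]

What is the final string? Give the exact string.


Answer: DCCCD

Derivation:
Step 0: C
Step 1: CCD  (used choices [2])
Step 2: DCCCD  (used choices [1, 3])


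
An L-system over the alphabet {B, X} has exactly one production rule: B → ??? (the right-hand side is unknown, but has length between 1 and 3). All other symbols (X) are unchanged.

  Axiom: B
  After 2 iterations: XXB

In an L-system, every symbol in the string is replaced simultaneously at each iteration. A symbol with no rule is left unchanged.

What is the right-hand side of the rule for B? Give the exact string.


Answer: XB

Derivation:
Trying B → XB:
  Step 0: B
  Step 1: XB
  Step 2: XXB
Matches the given result.


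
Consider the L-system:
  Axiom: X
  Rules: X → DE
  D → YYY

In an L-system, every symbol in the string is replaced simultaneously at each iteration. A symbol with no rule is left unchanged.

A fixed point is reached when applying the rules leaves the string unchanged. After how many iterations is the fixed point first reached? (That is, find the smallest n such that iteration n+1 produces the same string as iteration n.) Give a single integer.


Step 0: X
Step 1: DE
Step 2: YYYE
Step 3: YYYE  (unchanged — fixed point at step 2)

Answer: 2


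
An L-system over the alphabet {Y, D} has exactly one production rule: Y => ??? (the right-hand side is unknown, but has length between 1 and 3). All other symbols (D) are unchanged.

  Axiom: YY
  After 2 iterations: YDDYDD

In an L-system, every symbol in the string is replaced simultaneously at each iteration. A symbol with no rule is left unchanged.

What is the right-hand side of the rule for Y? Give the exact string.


Trying Y => YD:
  Step 0: YY
  Step 1: YDYD
  Step 2: YDDYDD
Matches the given result.

Answer: YD


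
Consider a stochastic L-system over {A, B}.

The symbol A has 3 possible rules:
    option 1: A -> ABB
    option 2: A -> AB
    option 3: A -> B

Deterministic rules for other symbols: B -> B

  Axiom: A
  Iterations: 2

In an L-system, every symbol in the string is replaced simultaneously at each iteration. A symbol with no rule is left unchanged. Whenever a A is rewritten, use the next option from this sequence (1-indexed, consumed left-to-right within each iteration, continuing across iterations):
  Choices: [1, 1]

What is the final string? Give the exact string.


Step 0: A
Step 1: ABB  (used choices [1])
Step 2: ABBBB  (used choices [1])

Answer: ABBBB


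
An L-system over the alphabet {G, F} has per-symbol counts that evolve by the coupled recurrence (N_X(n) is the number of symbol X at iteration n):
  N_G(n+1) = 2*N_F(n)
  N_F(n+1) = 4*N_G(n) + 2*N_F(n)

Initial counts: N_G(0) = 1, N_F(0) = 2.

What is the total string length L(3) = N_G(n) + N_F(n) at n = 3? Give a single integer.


Answer: 192

Derivation:
Step 0: N_G=1, N_F=2, L=3
Step 1: N_G=4, N_F=8, L=12
Step 2: N_G=16, N_F=32, L=48
Step 3: N_G=64, N_F=128, L=192


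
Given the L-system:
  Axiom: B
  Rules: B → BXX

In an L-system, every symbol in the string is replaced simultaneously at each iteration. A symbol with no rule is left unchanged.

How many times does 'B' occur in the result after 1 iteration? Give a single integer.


Step 0: B  (1 'B')
Step 1: BXX  (1 'B')

Answer: 1


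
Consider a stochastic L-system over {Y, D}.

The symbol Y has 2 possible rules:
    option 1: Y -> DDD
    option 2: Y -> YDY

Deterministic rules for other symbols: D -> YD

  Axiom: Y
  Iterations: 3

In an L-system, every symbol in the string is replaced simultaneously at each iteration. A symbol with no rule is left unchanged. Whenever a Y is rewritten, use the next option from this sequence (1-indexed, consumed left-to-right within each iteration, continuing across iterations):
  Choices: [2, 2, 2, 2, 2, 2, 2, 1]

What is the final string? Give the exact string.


Answer: YDYYDYDYYDYYDYDYYDDDD

Derivation:
Step 0: Y
Step 1: YDY  (used choices [2])
Step 2: YDYYDYDY  (used choices [2, 2])
Step 3: YDYYDYDYYDYYDYDYYDDDD  (used choices [2, 2, 2, 2, 1])


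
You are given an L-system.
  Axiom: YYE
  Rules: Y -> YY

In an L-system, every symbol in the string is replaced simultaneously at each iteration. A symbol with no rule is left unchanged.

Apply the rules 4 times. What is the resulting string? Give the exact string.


Answer: YYYYYYYYYYYYYYYYYYYYYYYYYYYYYYYYE

Derivation:
Step 0: YYE
Step 1: YYYYE
Step 2: YYYYYYYYE
Step 3: YYYYYYYYYYYYYYYYE
Step 4: YYYYYYYYYYYYYYYYYYYYYYYYYYYYYYYYE


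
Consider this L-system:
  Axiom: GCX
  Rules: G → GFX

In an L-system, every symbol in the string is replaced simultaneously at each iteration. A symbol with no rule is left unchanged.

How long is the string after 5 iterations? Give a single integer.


Answer: 13

Derivation:
Step 0: length = 3
Step 1: length = 5
Step 2: length = 7
Step 3: length = 9
Step 4: length = 11
Step 5: length = 13


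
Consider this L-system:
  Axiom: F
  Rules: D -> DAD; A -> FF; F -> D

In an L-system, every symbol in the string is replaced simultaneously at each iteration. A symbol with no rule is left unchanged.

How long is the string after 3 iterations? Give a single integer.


Step 0: length = 1
Step 1: length = 1
Step 2: length = 3
Step 3: length = 8

Answer: 8


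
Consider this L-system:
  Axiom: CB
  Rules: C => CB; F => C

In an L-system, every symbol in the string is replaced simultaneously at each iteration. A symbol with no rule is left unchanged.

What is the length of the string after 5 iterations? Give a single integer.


Step 0: length = 2
Step 1: length = 3
Step 2: length = 4
Step 3: length = 5
Step 4: length = 6
Step 5: length = 7

Answer: 7


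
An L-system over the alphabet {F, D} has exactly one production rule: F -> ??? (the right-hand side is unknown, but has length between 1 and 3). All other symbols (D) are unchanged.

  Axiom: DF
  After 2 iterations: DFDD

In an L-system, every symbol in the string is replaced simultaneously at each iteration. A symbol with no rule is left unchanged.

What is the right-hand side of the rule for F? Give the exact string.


Trying F -> FD:
  Step 0: DF
  Step 1: DFD
  Step 2: DFDD
Matches the given result.

Answer: FD


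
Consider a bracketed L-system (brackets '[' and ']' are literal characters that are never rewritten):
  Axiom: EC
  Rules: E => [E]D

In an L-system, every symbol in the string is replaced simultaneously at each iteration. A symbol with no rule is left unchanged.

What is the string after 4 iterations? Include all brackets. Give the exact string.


Answer: [[[[E]D]D]D]DC

Derivation:
Step 0: EC
Step 1: [E]DC
Step 2: [[E]D]DC
Step 3: [[[E]D]D]DC
Step 4: [[[[E]D]D]D]DC


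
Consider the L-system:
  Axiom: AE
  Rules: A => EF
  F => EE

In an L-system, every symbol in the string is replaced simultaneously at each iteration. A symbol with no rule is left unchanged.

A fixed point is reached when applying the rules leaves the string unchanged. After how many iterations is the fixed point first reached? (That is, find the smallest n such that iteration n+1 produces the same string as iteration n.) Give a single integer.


Answer: 2

Derivation:
Step 0: AE
Step 1: EFE
Step 2: EEEE
Step 3: EEEE  (unchanged — fixed point at step 2)


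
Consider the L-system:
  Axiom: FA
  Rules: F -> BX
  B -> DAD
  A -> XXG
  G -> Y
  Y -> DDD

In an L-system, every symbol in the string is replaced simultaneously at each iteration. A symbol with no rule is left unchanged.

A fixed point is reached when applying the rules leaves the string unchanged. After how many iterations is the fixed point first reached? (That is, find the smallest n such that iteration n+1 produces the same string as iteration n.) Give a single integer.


Answer: 5

Derivation:
Step 0: FA
Step 1: BXXXG
Step 2: DADXXXY
Step 3: DXXGDXXXDDD
Step 4: DXXYDXXXDDD
Step 5: DXXDDDDXXXDDD
Step 6: DXXDDDDXXXDDD  (unchanged — fixed point at step 5)


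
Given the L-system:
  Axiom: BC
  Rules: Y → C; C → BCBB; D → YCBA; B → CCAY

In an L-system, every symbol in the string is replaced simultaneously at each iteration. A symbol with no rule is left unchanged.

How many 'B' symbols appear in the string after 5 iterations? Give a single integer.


Answer: 300

Derivation:
Step 0: BC  (1 'B')
Step 1: CCAYBCBB  (3 'B')
Step 2: BCBBBCBBACCCAYBCBBCCAYCCAY  (9 'B')
Step 3: CCAYBCBBCCAYCCAYCCAYBCBBCCAYCCAYABCBBBCBBBCBBACCCAYBCBBCCAYCCAYBCBBBCBBACBCBBBCBBAC  (30 'B')
Step 4: BCBBBCBBACCCAYBCBBCCAYCCAYBCBBBCBBACBCBBBCBBACBCBBBCBBACCCAYBCBBCCAYCCAYBCBBBCBBACBCBBBCBBACACCAYBCBBCCAYCCAYCCAYBCBBCCAYCCAYCCAYBCBBCCAYCCAYABCBBBCBBBCBBACCCAYBCBBCCAYCCAYBCBBBCBBACBCBBBCBBACCCAYBCBBCCAYCCAYCCAYBCBBCCAYCCAYABCBBCCAYBCBBCCAYCCAYCCAYBCBBCCAYCCAYABCBB  (93 'B')
Step 5: CCAYBCBBCCAYCCAYCCAYBCBBCCAYCCAYABCBBBCBBBCBBACCCAYBCBBCCAYCCAYBCBBBCBBACBCBBBCBBACCCAYBCBBCCAYCCAYCCAYBCBBCCAYCCAYABCBBCCAYBCBBCCAYCCAYCCAYBCBBCCAYCCAYABCBBCCAYBCBBCCAYCCAYCCAYBCBBCCAYCCAYABCBBBCBBBCBBACCCAYBCBBCCAYCCAYBCBBBCBBACBCBBBCBBACCCAYBCBBCCAYCCAYCCAYBCBBCCAYCCAYABCBBCCAYBCBBCCAYCCAYCCAYBCBBCCAYCCAYABCBBABCBBBCBBACCCAYBCBBCCAYCCAYBCBBBCBBACBCBBBCBBACBCBBBCBBACCCAYBCBBCCAYCCAYBCBBBCBBACBCBBBCBBACBCBBBCBBACCCAYBCBBCCAYCCAYBCBBBCBBACBCBBBCBBACACCAYBCBBCCAYCCAYCCAYBCBBCCAYCCAYCCAYBCBBCCAYCCAYABCBBBCBBBCBBACCCAYBCBBCCAYCCAYBCBBBCBBACBCBBBCBBACCCAYBCBBCCAYCCAYCCAYBCBBCCAYCCAYABCBBCCAYBCBBCCAYCCAYCCAYBCBBCCAYCCAYABCBBBCBBBCBBACCCAYBCBBCCAYCCAYBCBBBCBBACBCBBBCBBACBCBBBCBBACCCAYBCBBCCAYCCAYBCBBBCBBACBCBBBCBBACACCAYBCBBCCAYCCAYBCBBBCBBACCCAYBCBBCCAYCCAYBCBBBCBBACBCBBBCBBACBCBBBCBBACCCAYBCBBCCAYCCAYBCBBBCBBACBCBBBCBBACACCAYBCBBCCAYCCAY  (300 'B')


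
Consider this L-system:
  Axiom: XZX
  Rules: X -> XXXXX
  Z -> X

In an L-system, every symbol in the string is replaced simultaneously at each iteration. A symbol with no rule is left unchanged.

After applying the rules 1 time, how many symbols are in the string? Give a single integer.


Answer: 11

Derivation:
Step 0: length = 3
Step 1: length = 11


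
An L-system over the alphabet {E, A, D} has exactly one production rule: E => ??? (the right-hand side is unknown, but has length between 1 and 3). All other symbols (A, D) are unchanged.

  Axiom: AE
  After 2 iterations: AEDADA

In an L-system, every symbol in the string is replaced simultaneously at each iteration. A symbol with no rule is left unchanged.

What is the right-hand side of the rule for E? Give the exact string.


Trying E => EDA:
  Step 0: AE
  Step 1: AEDA
  Step 2: AEDADA
Matches the given result.

Answer: EDA


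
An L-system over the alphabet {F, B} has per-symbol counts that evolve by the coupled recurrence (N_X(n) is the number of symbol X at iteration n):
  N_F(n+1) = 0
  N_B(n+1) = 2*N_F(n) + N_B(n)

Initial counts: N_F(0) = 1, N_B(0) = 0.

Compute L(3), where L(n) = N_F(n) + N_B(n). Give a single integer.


Step 0: N_F=1, N_B=0, L=1
Step 1: N_F=0, N_B=2, L=2
Step 2: N_F=0, N_B=2, L=2
Step 3: N_F=0, N_B=2, L=2

Answer: 2


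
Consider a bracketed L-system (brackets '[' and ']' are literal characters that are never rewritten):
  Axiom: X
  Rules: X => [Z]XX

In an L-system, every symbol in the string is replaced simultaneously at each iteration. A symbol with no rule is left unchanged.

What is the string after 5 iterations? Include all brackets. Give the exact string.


Step 0: X
Step 1: [Z]XX
Step 2: [Z][Z]XX[Z]XX
Step 3: [Z][Z][Z]XX[Z]XX[Z][Z]XX[Z]XX
Step 4: [Z][Z][Z][Z]XX[Z]XX[Z][Z]XX[Z]XX[Z][Z][Z]XX[Z]XX[Z][Z]XX[Z]XX
Step 5: [Z][Z][Z][Z][Z]XX[Z]XX[Z][Z]XX[Z]XX[Z][Z][Z]XX[Z]XX[Z][Z]XX[Z]XX[Z][Z][Z][Z]XX[Z]XX[Z][Z]XX[Z]XX[Z][Z][Z]XX[Z]XX[Z][Z]XX[Z]XX

Answer: [Z][Z][Z][Z][Z]XX[Z]XX[Z][Z]XX[Z]XX[Z][Z][Z]XX[Z]XX[Z][Z]XX[Z]XX[Z][Z][Z][Z]XX[Z]XX[Z][Z]XX[Z]XX[Z][Z][Z]XX[Z]XX[Z][Z]XX[Z]XX


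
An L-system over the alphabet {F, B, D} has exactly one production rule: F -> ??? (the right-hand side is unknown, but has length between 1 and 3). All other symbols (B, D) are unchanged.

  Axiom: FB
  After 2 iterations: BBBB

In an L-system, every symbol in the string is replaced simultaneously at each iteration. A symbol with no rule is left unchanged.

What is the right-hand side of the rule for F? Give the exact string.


Answer: BBB

Derivation:
Trying F -> BBB:
  Step 0: FB
  Step 1: BBBB
  Step 2: BBBB
Matches the given result.


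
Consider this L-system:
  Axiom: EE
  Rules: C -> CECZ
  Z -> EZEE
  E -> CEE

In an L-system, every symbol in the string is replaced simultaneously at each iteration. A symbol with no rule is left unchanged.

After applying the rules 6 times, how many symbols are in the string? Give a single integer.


Answer: 2998

Derivation:
Step 0: length = 2
Step 1: length = 6
Step 2: length = 20
Step 3: length = 70
Step 4: length = 246
Step 5: length = 860
Step 6: length = 2998


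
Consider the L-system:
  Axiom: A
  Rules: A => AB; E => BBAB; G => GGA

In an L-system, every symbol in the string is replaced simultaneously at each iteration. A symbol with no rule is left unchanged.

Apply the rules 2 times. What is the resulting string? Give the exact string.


Answer: ABB

Derivation:
Step 0: A
Step 1: AB
Step 2: ABB


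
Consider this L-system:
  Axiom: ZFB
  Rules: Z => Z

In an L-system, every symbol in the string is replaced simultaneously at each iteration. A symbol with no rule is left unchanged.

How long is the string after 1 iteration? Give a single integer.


Step 0: length = 3
Step 1: length = 3

Answer: 3


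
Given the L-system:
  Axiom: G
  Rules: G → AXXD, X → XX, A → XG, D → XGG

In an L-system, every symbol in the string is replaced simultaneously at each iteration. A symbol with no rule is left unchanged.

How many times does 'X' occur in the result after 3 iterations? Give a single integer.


Answer: 18

Derivation:
Step 0: G  (0 'X')
Step 1: AXXD  (2 'X')
Step 2: XGXXXXXGG  (6 'X')
Step 3: XXAXXDXXXXXXXXXXAXXDAXXD  (18 'X')


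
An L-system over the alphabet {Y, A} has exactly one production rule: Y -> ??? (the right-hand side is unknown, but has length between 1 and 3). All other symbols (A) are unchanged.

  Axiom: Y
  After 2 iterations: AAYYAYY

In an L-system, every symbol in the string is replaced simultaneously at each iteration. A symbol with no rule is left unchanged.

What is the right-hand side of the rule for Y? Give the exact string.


Answer: AYY

Derivation:
Trying Y -> AYY:
  Step 0: Y
  Step 1: AYY
  Step 2: AAYYAYY
Matches the given result.


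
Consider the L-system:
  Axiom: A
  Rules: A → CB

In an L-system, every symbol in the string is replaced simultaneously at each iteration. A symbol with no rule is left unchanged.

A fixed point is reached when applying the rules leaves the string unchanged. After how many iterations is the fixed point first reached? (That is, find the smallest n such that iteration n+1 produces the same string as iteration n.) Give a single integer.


Answer: 1

Derivation:
Step 0: A
Step 1: CB
Step 2: CB  (unchanged — fixed point at step 1)


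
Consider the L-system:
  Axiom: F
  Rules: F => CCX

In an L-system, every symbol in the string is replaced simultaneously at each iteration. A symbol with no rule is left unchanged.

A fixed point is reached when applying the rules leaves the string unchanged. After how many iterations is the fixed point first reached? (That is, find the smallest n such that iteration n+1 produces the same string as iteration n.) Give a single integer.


Answer: 1

Derivation:
Step 0: F
Step 1: CCX
Step 2: CCX  (unchanged — fixed point at step 1)


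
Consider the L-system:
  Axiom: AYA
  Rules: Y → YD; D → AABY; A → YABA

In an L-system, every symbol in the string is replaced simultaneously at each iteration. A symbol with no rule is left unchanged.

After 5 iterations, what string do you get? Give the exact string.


Answer: YDAABYYABAYABABYDYDYABABYABAYDYABABYABABYDAABYYDAABYYABAYABABYDYDAABYYDYABABYABABYDYABABYABABYDAABYYDYABABYABABYDYABABYABABYDAABYYABAYABABYDYDAABYYDYABABYABABYDYABABYABABYDAABYYDYABABYABABYDYABABYABAYDAABYYABAYABABYDYDYABABYABAYDYABABYABABYDAABYYDAABYYDYABABYABABYDYABABYABAYDAABYYDYABABYABABYDYABABYABABYDAABYYABAYABABYDYDAABYYABAYABABYDYDYABABYABAYDYABABYABABYDAABYYDAABYYABAYABABYDYDAABYYDYABABYABABYDYABABYABABYDAABYYDYABABYABABYDYABABYABABYDAABYYABAYABABYDYDAABYYDYABABYABABYDYABABYABABYDAABYYDYABABYABABYDYABABYABA

Derivation:
Step 0: AYA
Step 1: YABAYDYABA
Step 2: YDYABABYABAYDAABYYDYABABYABA
Step 3: YDAABYYDYABABYABABYDYABABYABAYDAABYYABAYABABYDYDAABYYDYABABYABABYDYABABYABA
Step 4: YDAABYYABAYABABYDYDAABYYDYABABYABABYDYABABYABABYDAABYYDYABABYABABYDYABABYABAYDAABYYABAYABABYDYDYABABYABAYDYABABYABABYDAABYYDAABYYABAYABABYDYDAABYYDYABABYABABYDYABABYABABYDAABYYDYABABYABABYDYABABYABA
Step 5: YDAABYYABAYABABYDYDYABABYABAYDYABABYABABYDAABYYDAABYYABAYABABYDYDAABYYDYABABYABABYDYABABYABABYDAABYYDYABABYABABYDYABABYABABYDAABYYABAYABABYDYDAABYYDYABABYABABYDYABABYABABYDAABYYDYABABYABABYDYABABYABAYDAABYYABAYABABYDYDYABABYABAYDYABABYABABYDAABYYDAABYYDYABABYABABYDYABABYABAYDAABYYDYABABYABABYDYABABYABABYDAABYYABAYABABYDYDAABYYABAYABABYDYDYABABYABAYDYABABYABABYDAABYYDAABYYABAYABABYDYDAABYYDYABABYABABYDYABABYABABYDAABYYDYABABYABABYDYABABYABABYDAABYYABAYABABYDYDAABYYDYABABYABABYDYABABYABABYDAABYYDYABABYABABYDYABABYABA


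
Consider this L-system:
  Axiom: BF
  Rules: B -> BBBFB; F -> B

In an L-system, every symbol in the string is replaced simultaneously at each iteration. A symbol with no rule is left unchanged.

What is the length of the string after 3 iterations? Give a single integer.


Step 0: length = 2
Step 1: length = 6
Step 2: length = 26
Step 3: length = 110

Answer: 110


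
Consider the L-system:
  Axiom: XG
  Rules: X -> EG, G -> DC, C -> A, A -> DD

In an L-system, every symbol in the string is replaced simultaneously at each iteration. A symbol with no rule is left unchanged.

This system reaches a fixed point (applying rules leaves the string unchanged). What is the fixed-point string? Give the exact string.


Answer: EDDDDDD

Derivation:
Step 0: XG
Step 1: EGDC
Step 2: EDCDA
Step 3: EDADDD
Step 4: EDDDDDD
Step 5: EDDDDDD  (unchanged — fixed point at step 4)


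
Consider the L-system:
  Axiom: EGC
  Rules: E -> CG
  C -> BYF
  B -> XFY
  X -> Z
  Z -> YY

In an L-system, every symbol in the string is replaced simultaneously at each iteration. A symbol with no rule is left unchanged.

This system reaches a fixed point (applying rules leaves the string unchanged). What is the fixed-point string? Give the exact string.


Answer: YYFYYFGGYYFYYF

Derivation:
Step 0: EGC
Step 1: CGGBYF
Step 2: BYFGGXFYYF
Step 3: XFYYFGGZFYYF
Step 4: ZFYYFGGYYFYYF
Step 5: YYFYYFGGYYFYYF
Step 6: YYFYYFGGYYFYYF  (unchanged — fixed point at step 5)


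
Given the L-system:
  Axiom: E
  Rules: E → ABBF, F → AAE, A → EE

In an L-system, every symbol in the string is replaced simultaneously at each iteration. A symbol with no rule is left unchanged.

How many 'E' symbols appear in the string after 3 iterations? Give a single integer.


Step 0: E  (1 'E')
Step 1: ABBF  (0 'E')
Step 2: EEBBAAE  (3 'E')
Step 3: ABBFABBFBBEEEEABBF  (4 'E')

Answer: 4


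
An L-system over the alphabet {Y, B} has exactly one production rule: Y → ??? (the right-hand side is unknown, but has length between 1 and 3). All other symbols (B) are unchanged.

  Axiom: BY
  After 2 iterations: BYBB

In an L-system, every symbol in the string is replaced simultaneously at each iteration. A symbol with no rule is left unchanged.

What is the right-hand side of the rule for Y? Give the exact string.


Trying Y → YB:
  Step 0: BY
  Step 1: BYB
  Step 2: BYBB
Matches the given result.

Answer: YB


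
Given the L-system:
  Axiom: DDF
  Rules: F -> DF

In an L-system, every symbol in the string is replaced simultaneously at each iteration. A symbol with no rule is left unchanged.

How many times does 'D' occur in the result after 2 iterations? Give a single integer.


Step 0: DDF  (2 'D')
Step 1: DDDF  (3 'D')
Step 2: DDDDF  (4 'D')

Answer: 4


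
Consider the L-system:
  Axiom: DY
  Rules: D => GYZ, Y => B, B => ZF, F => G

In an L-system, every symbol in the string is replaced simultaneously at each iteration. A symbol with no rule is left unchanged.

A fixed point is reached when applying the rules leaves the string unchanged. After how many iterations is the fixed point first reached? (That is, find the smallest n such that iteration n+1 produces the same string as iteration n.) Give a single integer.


Answer: 4

Derivation:
Step 0: DY
Step 1: GYZB
Step 2: GBZZF
Step 3: GZFZZG
Step 4: GZGZZG
Step 5: GZGZZG  (unchanged — fixed point at step 4)


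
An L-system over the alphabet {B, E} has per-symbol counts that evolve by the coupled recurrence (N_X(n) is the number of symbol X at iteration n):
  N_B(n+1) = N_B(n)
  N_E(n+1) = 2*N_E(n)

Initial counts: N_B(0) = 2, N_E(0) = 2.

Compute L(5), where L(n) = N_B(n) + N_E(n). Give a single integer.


Answer: 66

Derivation:
Step 0: N_B=2, N_E=2, L=4
Step 1: N_B=2, N_E=4, L=6
Step 2: N_B=2, N_E=8, L=10
Step 3: N_B=2, N_E=16, L=18
Step 4: N_B=2, N_E=32, L=34
Step 5: N_B=2, N_E=64, L=66


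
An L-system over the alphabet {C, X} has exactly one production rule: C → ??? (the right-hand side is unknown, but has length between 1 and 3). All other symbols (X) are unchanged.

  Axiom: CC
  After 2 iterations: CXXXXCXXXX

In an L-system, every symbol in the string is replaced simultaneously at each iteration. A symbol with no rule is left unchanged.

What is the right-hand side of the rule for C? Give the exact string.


Trying C → CXX:
  Step 0: CC
  Step 1: CXXCXX
  Step 2: CXXXXCXXXX
Matches the given result.

Answer: CXX


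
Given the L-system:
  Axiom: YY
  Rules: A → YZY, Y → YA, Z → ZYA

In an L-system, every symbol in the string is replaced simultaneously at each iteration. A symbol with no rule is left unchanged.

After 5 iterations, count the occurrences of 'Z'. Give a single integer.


Step 0: YY  (0 'Z')
Step 1: YAYA  (0 'Z')
Step 2: YAYZYYAYZY  (2 'Z')
Step 3: YAYZYYAZYAYAYAYZYYAZYAYA  (4 'Z')
Step 4: YAYZYYAZYAYAYAYZYZYAYAYZYYAYZYYAYZYYAZYAYAYAYZYZYAYAYZYYAYZY  (12 'Z')
Step 5: YAYZYYAZYAYAYAYZYZYAYAYZYYAYZYYAYZYYAZYAYAZYAYAYZYYAYZYYAZYAYAYAYZYYAZYAYAYAYZYYAZYAYAYAYZYZYAYAYZYYAYZYYAYZYYAZYAYAZYAYAYZYYAYZYYAZYAYAYAYZYYAZYAYA  (28 'Z')

Answer: 28


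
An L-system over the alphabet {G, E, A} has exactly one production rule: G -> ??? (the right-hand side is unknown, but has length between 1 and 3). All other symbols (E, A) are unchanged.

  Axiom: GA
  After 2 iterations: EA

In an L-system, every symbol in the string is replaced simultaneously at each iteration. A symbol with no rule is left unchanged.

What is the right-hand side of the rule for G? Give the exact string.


Trying G -> E:
  Step 0: GA
  Step 1: EA
  Step 2: EA
Matches the given result.

Answer: E


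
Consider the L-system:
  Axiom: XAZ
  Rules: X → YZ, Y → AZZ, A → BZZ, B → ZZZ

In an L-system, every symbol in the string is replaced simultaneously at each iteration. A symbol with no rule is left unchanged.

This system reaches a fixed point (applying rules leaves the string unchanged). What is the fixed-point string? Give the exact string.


Step 0: XAZ
Step 1: YZBZZZ
Step 2: AZZZZZZZZZ
Step 3: BZZZZZZZZZZZ
Step 4: ZZZZZZZZZZZZZZ
Step 5: ZZZZZZZZZZZZZZ  (unchanged — fixed point at step 4)

Answer: ZZZZZZZZZZZZZZ


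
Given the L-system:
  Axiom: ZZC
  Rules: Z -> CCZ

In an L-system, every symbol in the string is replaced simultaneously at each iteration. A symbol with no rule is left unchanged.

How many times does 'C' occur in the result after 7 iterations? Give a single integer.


Answer: 29

Derivation:
Step 0: ZZC  (1 'C')
Step 1: CCZCCZC  (5 'C')
Step 2: CCCCZCCCCZC  (9 'C')
Step 3: CCCCCCZCCCCCCZC  (13 'C')
Step 4: CCCCCCCCZCCCCCCCCZC  (17 'C')
Step 5: CCCCCCCCCCZCCCCCCCCCCZC  (21 'C')
Step 6: CCCCCCCCCCCCZCCCCCCCCCCCCZC  (25 'C')
Step 7: CCCCCCCCCCCCCCZCCCCCCCCCCCCCCZC  (29 'C')


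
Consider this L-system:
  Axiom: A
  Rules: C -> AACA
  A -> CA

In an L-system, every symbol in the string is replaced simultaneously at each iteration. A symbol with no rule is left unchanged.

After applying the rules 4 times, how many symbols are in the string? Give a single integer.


Step 0: length = 1
Step 1: length = 2
Step 2: length = 6
Step 3: length = 16
Step 4: length = 44

Answer: 44


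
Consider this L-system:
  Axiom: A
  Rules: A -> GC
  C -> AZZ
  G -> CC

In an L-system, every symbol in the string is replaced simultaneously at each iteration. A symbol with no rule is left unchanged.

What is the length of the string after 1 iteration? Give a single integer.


Answer: 2

Derivation:
Step 0: length = 1
Step 1: length = 2


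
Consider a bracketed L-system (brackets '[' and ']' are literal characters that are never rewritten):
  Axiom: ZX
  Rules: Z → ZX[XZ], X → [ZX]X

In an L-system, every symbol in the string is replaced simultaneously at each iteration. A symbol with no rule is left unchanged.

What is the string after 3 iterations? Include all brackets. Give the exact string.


Answer: ZX[XZ][ZX]X[[ZX]XZX[XZ]][ZX[XZ][ZX]X][ZX]X[[ZX[XZ][ZX]X][ZX]XZX[XZ][ZX]X[[ZX]XZX[XZ]]][ZX[XZ][ZX]X[[ZX]XZX[XZ]][ZX[XZ][ZX]X][ZX]X][ZX[XZ][ZX]X][ZX]X

Derivation:
Step 0: ZX
Step 1: ZX[XZ][ZX]X
Step 2: ZX[XZ][ZX]X[[ZX]XZX[XZ]][ZX[XZ][ZX]X][ZX]X
Step 3: ZX[XZ][ZX]X[[ZX]XZX[XZ]][ZX[XZ][ZX]X][ZX]X[[ZX[XZ][ZX]X][ZX]XZX[XZ][ZX]X[[ZX]XZX[XZ]]][ZX[XZ][ZX]X[[ZX]XZX[XZ]][ZX[XZ][ZX]X][ZX]X][ZX[XZ][ZX]X][ZX]X


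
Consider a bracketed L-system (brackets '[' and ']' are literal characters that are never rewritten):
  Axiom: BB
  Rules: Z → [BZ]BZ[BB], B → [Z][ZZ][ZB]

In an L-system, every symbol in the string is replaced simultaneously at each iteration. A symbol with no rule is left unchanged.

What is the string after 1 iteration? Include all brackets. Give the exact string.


Answer: [Z][ZZ][ZB][Z][ZZ][ZB]

Derivation:
Step 0: BB
Step 1: [Z][ZZ][ZB][Z][ZZ][ZB]


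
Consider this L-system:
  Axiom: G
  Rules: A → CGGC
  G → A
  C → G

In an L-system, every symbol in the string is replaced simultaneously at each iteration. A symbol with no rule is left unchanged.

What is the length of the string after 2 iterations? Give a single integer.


Step 0: length = 1
Step 1: length = 1
Step 2: length = 4

Answer: 4


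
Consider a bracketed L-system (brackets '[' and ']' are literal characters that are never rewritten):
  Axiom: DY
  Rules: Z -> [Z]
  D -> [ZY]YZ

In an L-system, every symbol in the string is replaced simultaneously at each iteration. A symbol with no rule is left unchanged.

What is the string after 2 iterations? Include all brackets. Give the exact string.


Step 0: DY
Step 1: [ZY]YZY
Step 2: [[Z]Y]Y[Z]Y

Answer: [[Z]Y]Y[Z]Y


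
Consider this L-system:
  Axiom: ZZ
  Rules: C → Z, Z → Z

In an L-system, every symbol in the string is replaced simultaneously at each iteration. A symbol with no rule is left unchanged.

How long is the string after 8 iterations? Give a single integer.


Step 0: length = 2
Step 1: length = 2
Step 2: length = 2
Step 3: length = 2
Step 4: length = 2
Step 5: length = 2
Step 6: length = 2
Step 7: length = 2
Step 8: length = 2

Answer: 2


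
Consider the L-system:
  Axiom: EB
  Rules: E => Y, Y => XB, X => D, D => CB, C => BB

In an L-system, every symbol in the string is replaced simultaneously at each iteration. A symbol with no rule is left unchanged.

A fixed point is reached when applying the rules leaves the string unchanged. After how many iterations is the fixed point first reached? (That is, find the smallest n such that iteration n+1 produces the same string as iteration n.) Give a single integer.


Answer: 5

Derivation:
Step 0: EB
Step 1: YB
Step 2: XBB
Step 3: DBB
Step 4: CBBB
Step 5: BBBBB
Step 6: BBBBB  (unchanged — fixed point at step 5)


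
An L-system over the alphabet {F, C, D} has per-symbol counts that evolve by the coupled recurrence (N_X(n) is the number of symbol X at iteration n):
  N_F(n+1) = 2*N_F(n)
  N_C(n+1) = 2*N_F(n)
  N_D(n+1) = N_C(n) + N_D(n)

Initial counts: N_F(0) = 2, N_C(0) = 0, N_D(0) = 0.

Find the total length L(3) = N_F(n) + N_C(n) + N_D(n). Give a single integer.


Answer: 44

Derivation:
Step 0: N_F=2, N_C=0, N_D=0, L=2
Step 1: N_F=4, N_C=4, N_D=0, L=8
Step 2: N_F=8, N_C=8, N_D=4, L=20
Step 3: N_F=16, N_C=16, N_D=12, L=44


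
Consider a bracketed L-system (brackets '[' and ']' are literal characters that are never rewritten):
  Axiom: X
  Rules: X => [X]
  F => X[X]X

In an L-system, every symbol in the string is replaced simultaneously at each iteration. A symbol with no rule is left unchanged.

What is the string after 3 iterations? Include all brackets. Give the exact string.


Answer: [[[X]]]

Derivation:
Step 0: X
Step 1: [X]
Step 2: [[X]]
Step 3: [[[X]]]


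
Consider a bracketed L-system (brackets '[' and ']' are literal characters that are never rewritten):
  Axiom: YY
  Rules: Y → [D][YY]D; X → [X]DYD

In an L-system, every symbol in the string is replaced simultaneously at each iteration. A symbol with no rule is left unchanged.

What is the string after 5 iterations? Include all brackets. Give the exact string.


Answer: [D][[D][[D][[D][[D][YY]D[D][YY]D]D[D][[D][YY]D[D][YY]D]D]D[D][[D][[D][YY]D[D][YY]D]D[D][[D][YY]D[D][YY]D]D]D]D[D][[D][[D][[D][YY]D[D][YY]D]D[D][[D][YY]D[D][YY]D]D]D[D][[D][[D][YY]D[D][YY]D]D[D][[D][YY]D[D][YY]D]D]D]D]D[D][[D][[D][[D][[D][YY]D[D][YY]D]D[D][[D][YY]D[D][YY]D]D]D[D][[D][[D][YY]D[D][YY]D]D[D][[D][YY]D[D][YY]D]D]D]D[D][[D][[D][[D][YY]D[D][YY]D]D[D][[D][YY]D[D][YY]D]D]D[D][[D][[D][YY]D[D][YY]D]D[D][[D][YY]D[D][YY]D]D]D]D]D

Derivation:
Step 0: YY
Step 1: [D][YY]D[D][YY]D
Step 2: [D][[D][YY]D[D][YY]D]D[D][[D][YY]D[D][YY]D]D
Step 3: [D][[D][[D][YY]D[D][YY]D]D[D][[D][YY]D[D][YY]D]D]D[D][[D][[D][YY]D[D][YY]D]D[D][[D][YY]D[D][YY]D]D]D
Step 4: [D][[D][[D][[D][YY]D[D][YY]D]D[D][[D][YY]D[D][YY]D]D]D[D][[D][[D][YY]D[D][YY]D]D[D][[D][YY]D[D][YY]D]D]D]D[D][[D][[D][[D][YY]D[D][YY]D]D[D][[D][YY]D[D][YY]D]D]D[D][[D][[D][YY]D[D][YY]D]D[D][[D][YY]D[D][YY]D]D]D]D
Step 5: [D][[D][[D][[D][[D][YY]D[D][YY]D]D[D][[D][YY]D[D][YY]D]D]D[D][[D][[D][YY]D[D][YY]D]D[D][[D][YY]D[D][YY]D]D]D]D[D][[D][[D][[D][YY]D[D][YY]D]D[D][[D][YY]D[D][YY]D]D]D[D][[D][[D][YY]D[D][YY]D]D[D][[D][YY]D[D][YY]D]D]D]D]D[D][[D][[D][[D][[D][YY]D[D][YY]D]D[D][[D][YY]D[D][YY]D]D]D[D][[D][[D][YY]D[D][YY]D]D[D][[D][YY]D[D][YY]D]D]D]D[D][[D][[D][[D][YY]D[D][YY]D]D[D][[D][YY]D[D][YY]D]D]D[D][[D][[D][YY]D[D][YY]D]D[D][[D][YY]D[D][YY]D]D]D]D]D


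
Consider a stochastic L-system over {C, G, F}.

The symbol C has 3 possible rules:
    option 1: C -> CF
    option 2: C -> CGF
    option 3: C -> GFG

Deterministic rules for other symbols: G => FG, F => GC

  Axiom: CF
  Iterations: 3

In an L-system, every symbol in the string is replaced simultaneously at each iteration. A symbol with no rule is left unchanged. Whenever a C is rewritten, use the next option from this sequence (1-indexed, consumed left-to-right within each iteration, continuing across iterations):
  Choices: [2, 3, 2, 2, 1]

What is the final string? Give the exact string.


Step 0: CF
Step 1: CGFGC  (used choices [2])
Step 2: GFGFGGCFGCGF  (used choices [3, 2])
Step 3: FGGCFGGCFGFGCGFGCFGCFFGGC  (used choices [2, 1])

Answer: FGGCFGGCFGFGCGFGCFGCFFGGC


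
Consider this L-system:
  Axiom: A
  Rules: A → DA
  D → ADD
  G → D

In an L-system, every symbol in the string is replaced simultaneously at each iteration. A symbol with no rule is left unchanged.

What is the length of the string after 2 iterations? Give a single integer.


Answer: 5

Derivation:
Step 0: length = 1
Step 1: length = 2
Step 2: length = 5


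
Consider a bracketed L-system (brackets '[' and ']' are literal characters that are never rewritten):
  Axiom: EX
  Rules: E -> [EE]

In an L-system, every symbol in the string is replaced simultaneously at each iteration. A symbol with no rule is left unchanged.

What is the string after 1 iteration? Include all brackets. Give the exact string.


Answer: [EE]X

Derivation:
Step 0: EX
Step 1: [EE]X


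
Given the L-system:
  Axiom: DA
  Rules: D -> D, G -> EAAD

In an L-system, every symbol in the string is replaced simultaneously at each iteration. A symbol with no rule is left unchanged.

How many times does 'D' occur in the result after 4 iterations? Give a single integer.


Answer: 1

Derivation:
Step 0: DA  (1 'D')
Step 1: DA  (1 'D')
Step 2: DA  (1 'D')
Step 3: DA  (1 'D')
Step 4: DA  (1 'D')


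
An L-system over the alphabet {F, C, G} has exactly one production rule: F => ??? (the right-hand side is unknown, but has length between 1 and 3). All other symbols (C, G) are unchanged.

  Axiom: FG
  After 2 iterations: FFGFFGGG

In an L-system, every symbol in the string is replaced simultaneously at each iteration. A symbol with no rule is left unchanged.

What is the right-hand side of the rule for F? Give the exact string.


Trying F => FFG:
  Step 0: FG
  Step 1: FFGG
  Step 2: FFGFFGGG
Matches the given result.

Answer: FFG


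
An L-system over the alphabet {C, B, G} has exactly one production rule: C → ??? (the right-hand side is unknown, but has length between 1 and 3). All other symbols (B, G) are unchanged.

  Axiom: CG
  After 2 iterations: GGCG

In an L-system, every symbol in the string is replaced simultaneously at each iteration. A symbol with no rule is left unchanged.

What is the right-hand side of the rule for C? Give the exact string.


Answer: GC

Derivation:
Trying C → GC:
  Step 0: CG
  Step 1: GCG
  Step 2: GGCG
Matches the given result.


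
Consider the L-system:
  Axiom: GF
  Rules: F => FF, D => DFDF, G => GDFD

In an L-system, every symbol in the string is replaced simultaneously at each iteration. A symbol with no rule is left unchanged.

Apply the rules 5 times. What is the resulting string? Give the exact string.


Step 0: GF
Step 1: GDFDFF
Step 2: GDFDDFDFFFDFDFFFFF
Step 3: GDFDDFDFFFDFDFDFDFFFDFDFFFFFFFDFDFFFDFDFFFFFFFFFFF
Step 4: GDFDDFDFFFDFDFDFDFFFDFDFFFFFFFDFDFFFDFDFFFDFDFFFDFDFFFFFFFDFDFFFDFDFFFFFFFFFFFFFFFDFDFFFDFDFFFFFFFDFDFFFDFDFFFFFFFFFFFFFFFFFFFFFFF
Step 5: GDFDDFDFFFDFDFDFDFFFDFDFFFFFFFDFDFFFDFDFFFDFDFFFDFDFFFFFFFDFDFFFDFDFFFFFFFFFFFFFFFDFDFFFDFDFFFFFFFDFDFFFDFDFFFFFFFDFDFFFDFDFFFFFFFDFDFFFDFDFFFFFFFFFFFFFFFDFDFFFDFDFFFFFFFDFDFFFDFDFFFFFFFFFFFFFFFFFFFFFFFFFFFFFFFDFDFFFDFDFFFFFFFDFDFFFDFDFFFFFFFFFFFFFFFDFDFFFDFDFFFFFFFDFDFFFDFDFFFFFFFFFFFFFFFFFFFFFFFFFFFFFFFFFFFFFFFFFFFFFFF

Answer: GDFDDFDFFFDFDFDFDFFFDFDFFFFFFFDFDFFFDFDFFFDFDFFFDFDFFFFFFFDFDFFFDFDFFFFFFFFFFFFFFFDFDFFFDFDFFFFFFFDFDFFFDFDFFFFFFFDFDFFFDFDFFFFFFFDFDFFFDFDFFFFFFFFFFFFFFFDFDFFFDFDFFFFFFFDFDFFFDFDFFFFFFFFFFFFFFFFFFFFFFFFFFFFFFFDFDFFFDFDFFFFFFFDFDFFFDFDFFFFFFFFFFFFFFFDFDFFFDFDFFFFFFFDFDFFFDFDFFFFFFFFFFFFFFFFFFFFFFFFFFFFFFFFFFFFFFFFFFFFFFF
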